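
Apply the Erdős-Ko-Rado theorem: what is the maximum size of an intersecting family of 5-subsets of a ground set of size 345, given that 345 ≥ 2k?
max |F| = C(344, 4) = 573352626

The Erdős-Ko-Rado theorem states: for n ≥ 2k, an intersecting family of k-subsets of an n-element set has size at most C(n − 1, k − 1), with equality for 'star' families {A ⊆ [n] : |A| = k, i ∈ A} (fix an element i). For n = 345, k = 5: C(344, 4) = 573352626.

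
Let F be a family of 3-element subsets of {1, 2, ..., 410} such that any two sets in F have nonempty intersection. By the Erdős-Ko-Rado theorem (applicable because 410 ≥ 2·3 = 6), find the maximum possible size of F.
max |F| = C(409, 2) = 83436

The Erdős-Ko-Rado theorem states: for n ≥ 2k, an intersecting family of k-subsets of an n-element set has size at most C(n − 1, k − 1), with equality for 'star' families {A ⊆ [n] : |A| = k, i ∈ A} (fix an element i). For n = 410, k = 3: C(409, 2) = 83436.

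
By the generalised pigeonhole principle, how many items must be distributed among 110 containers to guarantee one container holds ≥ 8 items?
n = (8 − 1)·110 + 1 = 771

By the generalised pigeonhole principle, to guarantee some box contains ≥ r objects we need more than (r − 1) · k objects total. Threshold: n = (r − 1) · k + 1. With r = 8 and k = 110: n = 7 · 110 + 1 = 770 + 1 = 771. For n = 770 = 7 · 110, we can put exactly 7 objects in every box, avoiding 8 in any single one — so 771 is tight.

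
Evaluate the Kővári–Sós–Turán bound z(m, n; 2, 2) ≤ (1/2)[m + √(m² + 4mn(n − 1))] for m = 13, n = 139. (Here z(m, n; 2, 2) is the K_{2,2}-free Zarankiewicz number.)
z(13, 139; 2, 2) ≤ (1/2)[13 + √(13² + 4·13·139·138)] = (1/2)[13 + √997633] = 505.9079

Kővári–Sós–Turán: let r_1, ..., r_13 be the row sums and z = Σ r_i the total number of 1s. Each pair of columns can share at most one row with both entries 1 (else a 2×2 all-ones block appears), so Σ_i C(r_i, 2) ≤ C(139, 2) = 9591. By convexity Σ_i C(r_i, 2) ≥ 13·C(z/13, 2) = z(z − 13)/(2·13), giving z² − 13z − 13·139·138 ≤ 0 and hence z ≤ (1/2)[13 + √(169 + 4·249366)] = (1/2)[13 + √997633] ≈ (1/2)(13 + 998.8158) = 505.9079.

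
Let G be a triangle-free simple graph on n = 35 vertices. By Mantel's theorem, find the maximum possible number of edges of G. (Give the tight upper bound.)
ex(35, K_3) = ⌊35^2/4⌋ = 306

Mantel (1907): a triangle-free graph on n vertices has at most ⌊n^2/4⌋ edges, with equality for the complete bipartite graph K_{⌊n/2⌋, ⌈n/2⌉}. For n = 35: ⌊35^2/4⌋ = ⌊1225/4⌋ = 306. The extremal graph is K_{17, 18}, which has 17·18 = 306 edges.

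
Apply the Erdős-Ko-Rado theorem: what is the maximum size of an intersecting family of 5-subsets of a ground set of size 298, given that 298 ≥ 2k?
max |F| = C(297, 4) = 317691990

The Erdős-Ko-Rado theorem states: for n ≥ 2k, an intersecting family of k-subsets of an n-element set has size at most C(n − 1, k − 1), with equality for 'star' families {A ⊆ [n] : |A| = k, i ∈ A} (fix an element i). For n = 298, k = 5: C(297, 4) = 317691990.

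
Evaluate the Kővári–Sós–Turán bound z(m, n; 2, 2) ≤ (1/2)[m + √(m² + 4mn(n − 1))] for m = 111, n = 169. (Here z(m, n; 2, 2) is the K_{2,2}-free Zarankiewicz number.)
z(111, 169; 2, 2) ≤ (1/2)[111 + √(111² + 4·111·169·168)] = (1/2)[111 + √12618369] = 1831.6172

Kővári–Sós–Turán: let r_1, ..., r_111 be the row sums and z = Σ r_i the total number of 1s. Each pair of columns can share at most one row with both entries 1 (else a 2×2 all-ones block appears), so Σ_i C(r_i, 2) ≤ C(169, 2) = 14196. By convexity Σ_i C(r_i, 2) ≥ 111·C(z/111, 2) = z(z − 111)/(2·111), giving z² − 111z − 111·169·168 ≤ 0 and hence z ≤ (1/2)[111 + √(12321 + 4·3151512)] = (1/2)[111 + √12618369] ≈ (1/2)(111 + 3552.2344) = 1831.6172.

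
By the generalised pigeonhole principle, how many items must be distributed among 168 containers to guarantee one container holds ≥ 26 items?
n = (26 − 1)·168 + 1 = 4201

By the generalised pigeonhole principle, to guarantee some box contains ≥ r objects we need more than (r − 1) · k objects total. Threshold: n = (r − 1) · k + 1. With r = 26 and k = 168: n = 25 · 168 + 1 = 4200 + 1 = 4201. For n = 4200 = 25 · 168, we can put exactly 25 objects in every box, avoiding 26 in any single one — so 4201 is tight.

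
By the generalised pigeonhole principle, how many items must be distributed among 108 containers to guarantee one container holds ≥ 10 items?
n = (10 − 1)·108 + 1 = 973

By the generalised pigeonhole principle, to guarantee some box contains ≥ r objects we need more than (r − 1) · k objects total. Threshold: n = (r − 1) · k + 1. With r = 10 and k = 108: n = 9 · 108 + 1 = 972 + 1 = 973. For n = 972 = 9 · 108, we can put exactly 9 objects in every box, avoiding 10 in any single one — so 973 is tight.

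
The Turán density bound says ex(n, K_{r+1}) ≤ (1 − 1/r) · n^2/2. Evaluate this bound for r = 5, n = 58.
Turán density bound = (4/5) · 58^2/2 = 6728/5 ≈ 1345.6

Turán's theorem: ex(n, K_{r+1}) is achieved by the complete r-partite Turán graph T(n, r) with parts as balanced as possible, and is at most (1 − 1/r) · n^2/2. For r = 5, n = 58: the density bound is (4/5) · 3364/2 = 6728/5 ≈ 1345.6. The integer-valued extremum is e(T(58, 5)) = 1345, which is strictly less than the density bound 6728/5 since 5 ∤ 58 (the parts of T(58, 5) cannot all be equal).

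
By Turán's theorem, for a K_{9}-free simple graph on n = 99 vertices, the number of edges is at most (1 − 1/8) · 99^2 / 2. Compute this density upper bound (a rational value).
Turán density bound = (7/8) · 99^2/2 = 68607/16 ≈ 4287.9375

Turán's theorem: ex(n, K_{r+1}) is achieved by the complete r-partite Turán graph T(n, r) with parts as balanced as possible, and is at most (1 − 1/r) · n^2/2. For r = 8, n = 99: the density bound is (7/8) · 9801/2 = 68607/16 ≈ 4287.9375. The integer-valued extremum is e(T(99, 8)) = 4287, which is strictly less than the density bound 68607/16 since 8 ∤ 99 (the parts of T(99, 8) cannot all be equal).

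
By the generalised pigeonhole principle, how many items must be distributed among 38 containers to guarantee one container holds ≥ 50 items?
n = (50 − 1)·38 + 1 = 1863

By the generalised pigeonhole principle, to guarantee some box contains ≥ r objects we need more than (r − 1) · k objects total. Threshold: n = (r − 1) · k + 1. With r = 50 and k = 38: n = 49 · 38 + 1 = 1862 + 1 = 1863. For n = 1862 = 49 · 38, we can put exactly 49 objects in every box, avoiding 50 in any single one — so 1863 is tight.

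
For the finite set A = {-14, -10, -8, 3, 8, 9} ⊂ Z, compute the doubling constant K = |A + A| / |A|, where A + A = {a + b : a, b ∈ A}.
K = |A + A| / |A| = 20/6 = 10/3

Enumerate A + A = {a + b : a, b ∈ A}. With |A| = 6, there are |A|^2 = 36 ordered sum pairs; collecting distinct values, A + A = {-28, -24, -22, -20, -18, -16, -11, -7, -6, -5, -2, -1, 0, 1, 6, 11, 12, 16, 17, 18}, so |A + A| = 20. Thus K = 20/6 = 10/3. For comparison, the minimum possible |A + A| over all 6-element sets is 2·6 − 1 = 11 (so min K = 11/6), attained only by arithmetic progressions.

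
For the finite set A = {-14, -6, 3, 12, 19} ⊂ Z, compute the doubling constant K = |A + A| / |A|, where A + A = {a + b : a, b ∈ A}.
K = |A + A| / |A| = 14/5

Enumerate A + A = {a + b : a, b ∈ A}. With |A| = 5, there are |A|^2 = 25 ordered sum pairs; collecting distinct values, A + A = {-28, -20, -12, -11, -3, -2, 5, 6, 13, 15, 22, 24, 31, 38}, so |A + A| = 14. Thus K = 14/5. For comparison, the minimum possible |A + A| over all 5-element sets is 2·5 − 1 = 9 (so min K = 9/5), attained only by arithmetic progressions.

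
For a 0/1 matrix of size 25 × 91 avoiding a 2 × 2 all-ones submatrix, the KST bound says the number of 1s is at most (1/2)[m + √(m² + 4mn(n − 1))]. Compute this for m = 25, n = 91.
z(25, 91; 2, 2) ≤ (1/2)[25 + √(25² + 4·25·91·90)] = (1/2)[25 + √819625] = 465.1657

Kővári–Sós–Turán: let r_1, ..., r_25 be the row sums and z = Σ r_i the total number of 1s. Each pair of columns can share at most one row with both entries 1 (else a 2×2 all-ones block appears), so Σ_i C(r_i, 2) ≤ C(91, 2) = 4095. By convexity Σ_i C(r_i, 2) ≥ 25·C(z/25, 2) = z(z − 25)/(2·25), giving z² − 25z − 25·91·90 ≤ 0 and hence z ≤ (1/2)[25 + √(625 + 4·204750)] = (1/2)[25 + √819625] ≈ (1/2)(25 + 905.3314) = 465.1657.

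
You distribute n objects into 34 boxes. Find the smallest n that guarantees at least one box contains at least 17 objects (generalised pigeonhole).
n = (17 − 1)·34 + 1 = 545

By the generalised pigeonhole principle, to guarantee some box contains ≥ r objects we need more than (r − 1) · k objects total. Threshold: n = (r − 1) · k + 1. With r = 17 and k = 34: n = 16 · 34 + 1 = 544 + 1 = 545. For n = 544 = 16 · 34, we can put exactly 16 objects in every box, avoiding 17 in any single one — so 545 is tight.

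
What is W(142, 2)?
W(142, 2) = 142 + 1 = 143

A 2-term AP is any pair of integers, so a monochromatic 2-AP exists iff some colour is used at least twice. With 142 colours, the colouring i ↦ i on {1, ..., 142} uses each colour once, avoiding any monochromatic pair, so W(142, 2) > 142. For {1, ..., 143}, pigeonhole forces two integers of the same colour, which form a monochromatic 2-AP. Hence W(142, 2) = 143.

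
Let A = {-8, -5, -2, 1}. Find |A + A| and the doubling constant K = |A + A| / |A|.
K = |A + A| / |A| = 7/4

Enumerate A + A = {a + b : a, b ∈ A}. With |A| = 4, there are |A|^2 = 16 ordered sum pairs; collecting distinct values, A + A = {-16, -13, -10, -7, -4, -1, 2}, so |A + A| = 7. Thus K = 7/4. Here |A + A| = 2|A| − 1 = 7, the minimum possible — so K = 7/4 is minimal, which holds iff A is an arithmetic progression.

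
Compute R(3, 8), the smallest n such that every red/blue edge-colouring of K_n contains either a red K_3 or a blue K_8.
R(3, 8) = 28

Lower bound: an explicit 2-colouring of K_{27} (typically a Paley-type or other structured construction) avoids a red K_3 and a blue K_8, showing R(3, 8) > 27.
Upper bound: the simple Erdős–Szekeres recurrence only gives R(3, 8) ≤ 31; the tight bound R(3, 8) ≤ 28 requires a sharper case analysis (or computer search) of 2-colourings of K_{28}.
Hence R(3, 8) = 28.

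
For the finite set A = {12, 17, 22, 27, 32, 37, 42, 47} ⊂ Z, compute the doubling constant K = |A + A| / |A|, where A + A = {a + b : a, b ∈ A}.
K = |A + A| / |A| = 15/8

Enumerate A + A = {a + b : a, b ∈ A}. With |A| = 8, there are |A|^2 = 64 ordered sum pairs; collecting distinct values, A + A = {24, 29, 34, 39, 44, 49, 54, 59, 64, 69, 74, 79, 84, 89, 94}, so |A + A| = 15. Thus K = 15/8. Here |A + A| = 2|A| − 1 = 15, the minimum possible — so K = 15/8 is minimal, which holds iff A is an arithmetic progression.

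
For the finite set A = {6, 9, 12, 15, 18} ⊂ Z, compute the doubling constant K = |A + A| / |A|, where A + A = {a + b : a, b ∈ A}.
K = |A + A| / |A| = 9/5

Enumerate A + A = {a + b : a, b ∈ A}. With |A| = 5, there are |A|^2 = 25 ordered sum pairs; collecting distinct values, A + A = {12, 15, 18, 21, 24, 27, 30, 33, 36}, so |A + A| = 9. Thus K = 9/5. Here |A + A| = 2|A| − 1 = 9, the minimum possible — so K = 9/5 is minimal, which holds iff A is an arithmetic progression.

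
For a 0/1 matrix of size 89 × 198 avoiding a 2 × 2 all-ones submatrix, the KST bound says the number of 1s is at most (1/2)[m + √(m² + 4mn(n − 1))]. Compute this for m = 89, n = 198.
z(89, 198; 2, 2) ≤ (1/2)[89 + √(89² + 4·89·198·197)] = (1/2)[89 + √13894057] = 1908.2366

Kővári–Sós–Turán: let r_1, ..., r_89 be the row sums and z = Σ r_i the total number of 1s. Each pair of columns can share at most one row with both entries 1 (else a 2×2 all-ones block appears), so Σ_i C(r_i, 2) ≤ C(198, 2) = 19503. By convexity Σ_i C(r_i, 2) ≥ 89·C(z/89, 2) = z(z − 89)/(2·89), giving z² − 89z − 89·198·197 ≤ 0 and hence z ≤ (1/2)[89 + √(7921 + 4·3471534)] = (1/2)[89 + √13894057] ≈ (1/2)(89 + 3727.4733) = 1908.2366.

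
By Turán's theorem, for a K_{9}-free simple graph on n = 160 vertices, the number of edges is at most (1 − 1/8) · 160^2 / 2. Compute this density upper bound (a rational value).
Turán density bound = (7/8) · 160^2/2 = 11200

Turán's theorem: ex(n, K_{r+1}) is achieved by the complete r-partite Turán graph T(n, r) with parts as balanced as possible, and is at most (1 − 1/r) · n^2/2. For r = 8, n = 160: the density bound is (7/8) · 25600/2 = 11200. Since 8 ∣ 160, the Turán graph T(160, 8) has parts of equal size 20, and its edge count e(T(160, 8)) = 11200 attains the density bound exactly.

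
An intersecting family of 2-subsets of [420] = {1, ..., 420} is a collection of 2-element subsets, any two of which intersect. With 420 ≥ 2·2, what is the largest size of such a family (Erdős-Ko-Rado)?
max |F| = C(419, 1) = 419

The Erdős-Ko-Rado theorem states: for n ≥ 2k, an intersecting family of k-subsets of an n-element set has size at most C(n − 1, k − 1), with equality for 'star' families {A ⊆ [n] : |A| = k, i ∈ A} (fix an element i). For n = 420, k = 2: C(419, 1) = 419.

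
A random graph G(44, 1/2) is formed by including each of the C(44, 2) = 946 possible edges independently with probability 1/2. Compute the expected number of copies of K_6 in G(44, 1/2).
E[# K_6] = C(44, 6) · (1/2)^C(6, 2) = 7059052 / 2^15 = 1764763/8192 ≈ 215.425171

For each 6-subset S of vertices (there are C(44, 6) = 7059052 such S), let X_S = 1 if S induces a K_6 (all C(6, 2) = 15 edges present). Then P(X_S = 1) = (1/2)^15 = 1/32768. By linearity of expectation, E[# K_6] = C(44, 6) · (1/2)^15 = 7059052 / 32768 = 1764763/8192 ≈ 215.425171.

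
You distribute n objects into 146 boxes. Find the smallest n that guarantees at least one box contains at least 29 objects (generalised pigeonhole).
n = (29 − 1)·146 + 1 = 4089

By the generalised pigeonhole principle, to guarantee some box contains ≥ r objects we need more than (r − 1) · k objects total. Threshold: n = (r − 1) · k + 1. With r = 29 and k = 146: n = 28 · 146 + 1 = 4088 + 1 = 4089. For n = 4088 = 28 · 146, we can put exactly 28 objects in every box, avoiding 29 in any single one — so 4089 is tight.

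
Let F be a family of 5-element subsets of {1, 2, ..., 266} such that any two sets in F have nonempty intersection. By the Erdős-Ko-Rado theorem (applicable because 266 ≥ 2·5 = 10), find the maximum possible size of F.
max |F| = C(265, 4) = 200860990

The Erdős-Ko-Rado theorem states: for n ≥ 2k, an intersecting family of k-subsets of an n-element set has size at most C(n − 1, k − 1), with equality for 'star' families {A ⊆ [n] : |A| = k, i ∈ A} (fix an element i). For n = 266, k = 5: C(265, 4) = 200860990.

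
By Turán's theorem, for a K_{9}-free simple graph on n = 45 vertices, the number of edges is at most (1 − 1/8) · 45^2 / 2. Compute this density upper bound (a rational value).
Turán density bound = (7/8) · 45^2/2 = 14175/16 ≈ 885.9375

Turán's theorem: ex(n, K_{r+1}) is achieved by the complete r-partite Turán graph T(n, r) with parts as balanced as possible, and is at most (1 − 1/r) · n^2/2. For r = 8, n = 45: the density bound is (7/8) · 2025/2 = 14175/16 ≈ 885.9375. The integer-valued extremum is e(T(45, 8)) = 885, which is strictly less than the density bound 14175/16 since 8 ∤ 45 (the parts of T(45, 8) cannot all be equal).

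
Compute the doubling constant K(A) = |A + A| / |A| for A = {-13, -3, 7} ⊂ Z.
K = |A + A| / |A| = 5/3

Enumerate A + A = {a + b : a, b ∈ A}. With |A| = 3, there are |A|^2 = 9 ordered sum pairs; collecting distinct values, A + A = {-26, -16, -6, 4, 14}, so |A + A| = 5. Thus K = 5/3. Here |A + A| = 2|A| − 1 = 5, the minimum possible — so K = 5/3 is minimal, which holds iff A is an arithmetic progression.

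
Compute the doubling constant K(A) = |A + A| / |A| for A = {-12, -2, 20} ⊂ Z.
K = |A + A| / |A| = 6/3 = 2

Enumerate A + A = {a + b : a, b ∈ A}. With |A| = 3, there are |A|^2 = 9 ordered sum pairs; collecting distinct values, A + A = {-24, -14, -4, 8, 18, 40}, so |A + A| = 6. Thus K = 6/3 = 2. For comparison, the minimum possible |A + A| over all 3-element sets is 2·3 − 1 = 5 (so min K = 5/3), attained only by arithmetic progressions.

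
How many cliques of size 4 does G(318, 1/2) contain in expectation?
E[# K_4] = C(318, 4) · (1/2)^C(4, 2) = 418092885 / 2^6 = 6532701.328125

For each 4-subset S of vertices (there are C(318, 4) = 418092885 such S), let X_S = 1 if S induces a K_4 (all C(4, 2) = 6 edges present). Then P(X_S = 1) = (1/2)^6 = 1/64. By linearity of expectation, E[# K_4] = C(318, 4) · (1/2)^6 = 418092885 / 64 = 6532701.328125.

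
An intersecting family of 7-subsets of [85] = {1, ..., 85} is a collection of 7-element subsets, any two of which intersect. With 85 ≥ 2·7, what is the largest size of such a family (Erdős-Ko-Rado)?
max |F| = C(84, 6) = 406481544

The Erdős-Ko-Rado theorem states: for n ≥ 2k, an intersecting family of k-subsets of an n-element set has size at most C(n − 1, k − 1), with equality for 'star' families {A ⊆ [n] : |A| = k, i ∈ A} (fix an element i). For n = 85, k = 7: C(84, 6) = 406481544.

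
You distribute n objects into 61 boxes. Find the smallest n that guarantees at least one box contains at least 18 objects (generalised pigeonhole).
n = (18 − 1)·61 + 1 = 1038

By the generalised pigeonhole principle, to guarantee some box contains ≥ r objects we need more than (r − 1) · k objects total. Threshold: n = (r − 1) · k + 1. With r = 18 and k = 61: n = 17 · 61 + 1 = 1037 + 1 = 1038. For n = 1037 = 17 · 61, we can put exactly 17 objects in every box, avoiding 18 in any single one — so 1038 is tight.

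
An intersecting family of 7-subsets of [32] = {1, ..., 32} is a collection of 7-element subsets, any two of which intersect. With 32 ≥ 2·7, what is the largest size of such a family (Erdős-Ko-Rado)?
max |F| = C(31, 6) = 736281

The Erdős-Ko-Rado theorem states: for n ≥ 2k, an intersecting family of k-subsets of an n-element set has size at most C(n − 1, k − 1), with equality for 'star' families {A ⊆ [n] : |A| = k, i ∈ A} (fix an element i). For n = 32, k = 7: C(31, 6) = 736281.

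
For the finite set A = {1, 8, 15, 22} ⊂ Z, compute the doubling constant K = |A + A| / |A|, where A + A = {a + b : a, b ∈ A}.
K = |A + A| / |A| = 7/4

Enumerate A + A = {a + b : a, b ∈ A}. With |A| = 4, there are |A|^2 = 16 ordered sum pairs; collecting distinct values, A + A = {2, 9, 16, 23, 30, 37, 44}, so |A + A| = 7. Thus K = 7/4. Here |A + A| = 2|A| − 1 = 7, the minimum possible — so K = 7/4 is minimal, which holds iff A is an arithmetic progression.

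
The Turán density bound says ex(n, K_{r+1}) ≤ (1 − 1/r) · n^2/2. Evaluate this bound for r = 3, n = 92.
Turán density bound = (2/3) · 92^2/2 = 8464/3 ≈ 2821.3333

Turán's theorem: ex(n, K_{r+1}) is achieved by the complete r-partite Turán graph T(n, r) with parts as balanced as possible, and is at most (1 − 1/r) · n^2/2. For r = 3, n = 92: the density bound is (2/3) · 8464/2 = 8464/3 ≈ 2821.3333. The integer-valued extremum is e(T(92, 3)) = 2821, which is strictly less than the density bound 8464/3 since 3 ∤ 92 (the parts of T(92, 3) cannot all be equal).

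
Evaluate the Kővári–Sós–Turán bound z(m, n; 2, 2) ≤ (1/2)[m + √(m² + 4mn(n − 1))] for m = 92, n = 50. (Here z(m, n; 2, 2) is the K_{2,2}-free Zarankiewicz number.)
z(92, 50; 2, 2) ≤ (1/2)[92 + √(92² + 4·92·50·49)] = (1/2)[92 + √910064] = 522.9864

Kővári–Sós–Turán: let r_1, ..., r_92 be the row sums and z = Σ r_i the total number of 1s. Each pair of columns can share at most one row with both entries 1 (else a 2×2 all-ones block appears), so Σ_i C(r_i, 2) ≤ C(50, 2) = 1225. By convexity Σ_i C(r_i, 2) ≥ 92·C(z/92, 2) = z(z − 92)/(2·92), giving z² − 92z − 92·50·49 ≤ 0 and hence z ≤ (1/2)[92 + √(8464 + 4·225400)] = (1/2)[92 + √910064] ≈ (1/2)(92 + 953.9727) = 522.9864.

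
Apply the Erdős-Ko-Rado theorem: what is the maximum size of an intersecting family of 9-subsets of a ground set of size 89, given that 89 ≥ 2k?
max |F| = C(88, 8) = 64276915527

The Erdős-Ko-Rado theorem states: for n ≥ 2k, an intersecting family of k-subsets of an n-element set has size at most C(n − 1, k − 1), with equality for 'star' families {A ⊆ [n] : |A| = k, i ∈ A} (fix an element i). For n = 89, k = 9: C(88, 8) = 64276915527.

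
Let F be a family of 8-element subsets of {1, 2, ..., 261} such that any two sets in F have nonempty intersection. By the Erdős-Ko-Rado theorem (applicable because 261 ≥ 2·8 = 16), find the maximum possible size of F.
max |F| = C(260, 7) = 14689576229120

The Erdős-Ko-Rado theorem states: for n ≥ 2k, an intersecting family of k-subsets of an n-element set has size at most C(n − 1, k − 1), with equality for 'star' families {A ⊆ [n] : |A| = k, i ∈ A} (fix an element i). For n = 261, k = 8: C(260, 7) = 14689576229120.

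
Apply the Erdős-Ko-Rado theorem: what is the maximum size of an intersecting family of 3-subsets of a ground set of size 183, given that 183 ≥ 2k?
max |F| = C(182, 2) = 16471

Erdős-Ko-Rado (1961): when n ≥ 2k, max |F| = C(n−1, k−1). The bound is attained by the star {A : i ∈ A} for any fixed i ∈ [n]. Here C(183−1, 3−1) = C(182, 2) = 16471.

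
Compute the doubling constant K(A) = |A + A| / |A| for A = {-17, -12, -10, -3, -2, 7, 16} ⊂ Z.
K = |A + A| / |A| = 24/7

Enumerate A + A = {a + b : a, b ∈ A}. With |A| = 7, there are |A|^2 = 49 ordered sum pairs; collecting distinct values, A + A = {-34, -29, -27, -24, -22, -20, -19, -15, -14, -13, -12, -10, -6, -5, -4, -3, -1, 4, 5, 6, 13, 14, 23, 32}, so |A + A| = 24. Thus K = 24/7. For comparison, the minimum possible |A + A| over all 7-element sets is 2·7 − 1 = 13 (so min K = 13/7), attained only by arithmetic progressions.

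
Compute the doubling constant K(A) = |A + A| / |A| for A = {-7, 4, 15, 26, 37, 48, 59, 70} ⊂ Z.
K = |A + A| / |A| = 15/8

Enumerate A + A = {a + b : a, b ∈ A}. With |A| = 8, there are |A|^2 = 64 ordered sum pairs; collecting distinct values, A + A = {-14, -3, 8, 19, 30, 41, 52, 63, 74, 85, 96, 107, 118, 129, 140}, so |A + A| = 15. Thus K = 15/8. Here |A + A| = 2|A| − 1 = 15, the minimum possible — so K = 15/8 is minimal, which holds iff A is an arithmetic progression.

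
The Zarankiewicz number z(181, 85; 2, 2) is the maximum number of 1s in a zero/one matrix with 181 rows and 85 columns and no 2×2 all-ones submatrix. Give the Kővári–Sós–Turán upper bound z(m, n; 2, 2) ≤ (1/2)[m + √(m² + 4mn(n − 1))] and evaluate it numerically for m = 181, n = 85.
z(181, 85; 2, 2) ≤ (1/2)[181 + √(181² + 4·181·85·84)] = (1/2)[181 + √5202121] = 1230.9079

Kővári–Sós–Turán: let r_1, ..., r_181 be the row sums and z = Σ r_i the total number of 1s. Each pair of columns can share at most one row with both entries 1 (else a 2×2 all-ones block appears), so Σ_i C(r_i, 2) ≤ C(85, 2) = 3570. By convexity Σ_i C(r_i, 2) ≥ 181·C(z/181, 2) = z(z − 181)/(2·181), giving z² − 181z − 181·85·84 ≤ 0 and hence z ≤ (1/2)[181 + √(32761 + 4·1292340)] = (1/2)[181 + √5202121] ≈ (1/2)(181 + 2280.8159) = 1230.9079.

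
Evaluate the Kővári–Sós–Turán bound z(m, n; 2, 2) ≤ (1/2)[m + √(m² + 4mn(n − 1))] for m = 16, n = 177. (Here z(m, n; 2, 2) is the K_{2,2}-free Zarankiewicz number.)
z(16, 177; 2, 2) ≤ (1/2)[16 + √(16² + 4·16·177·176)] = (1/2)[16 + √1993984] = 714.0425

Kővári–Sós–Turán: let r_1, ..., r_16 be the row sums and z = Σ r_i the total number of 1s. Each pair of columns can share at most one row with both entries 1 (else a 2×2 all-ones block appears), so Σ_i C(r_i, 2) ≤ C(177, 2) = 15576. By convexity Σ_i C(r_i, 2) ≥ 16·C(z/16, 2) = z(z − 16)/(2·16), giving z² − 16z − 16·177·176 ≤ 0 and hence z ≤ (1/2)[16 + √(256 + 4·498432)] = (1/2)[16 + √1993984] ≈ (1/2)(16 + 1412.085) = 714.0425.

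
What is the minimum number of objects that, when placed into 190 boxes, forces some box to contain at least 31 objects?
n = (31 − 1)·190 + 1 = 5701

By the generalised pigeonhole principle, to guarantee some box contains ≥ r objects we need more than (r − 1) · k objects total. Threshold: n = (r − 1) · k + 1. With r = 31 and k = 190: n = 30 · 190 + 1 = 5700 + 1 = 5701. For n = 5700 = 30 · 190, we can put exactly 30 objects in every box, avoiding 31 in any single one — so 5701 is tight.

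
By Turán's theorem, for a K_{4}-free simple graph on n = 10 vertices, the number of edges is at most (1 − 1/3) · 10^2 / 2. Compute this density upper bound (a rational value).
Turán density bound = (2/3) · 10^2/2 = 100/3 ≈ 33.3333

Turán's theorem: ex(n, K_{r+1}) is achieved by the complete r-partite Turán graph T(n, r) with parts as balanced as possible, and is at most (1 − 1/r) · n^2/2. For r = 3, n = 10: the density bound is (2/3) · 100/2 = 100/3 ≈ 33.3333. The integer-valued extremum is e(T(10, 3)) = 33, which is strictly less than the density bound 100/3 since 3 ∤ 10 (the parts of T(10, 3) cannot all be equal).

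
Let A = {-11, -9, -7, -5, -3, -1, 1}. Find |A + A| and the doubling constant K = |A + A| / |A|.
K = |A + A| / |A| = 13/7

Enumerate A + A = {a + b : a, b ∈ A}. With |A| = 7, there are |A|^2 = 49 ordered sum pairs; collecting distinct values, A + A = {-22, -20, -18, -16, -14, -12, -10, -8, -6, -4, -2, 0, 2}, so |A + A| = 13. Thus K = 13/7. Here |A + A| = 2|A| − 1 = 13, the minimum possible — so K = 13/7 is minimal, which holds iff A is an arithmetic progression.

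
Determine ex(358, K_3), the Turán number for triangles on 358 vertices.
ex(358, K_3) = ⌊358^2/4⌋ = 32041

Mantel (1907): a triangle-free graph on n vertices has at most ⌊n^2/4⌋ edges, with equality for the complete bipartite graph K_{⌊n/2⌋, ⌈n/2⌉}. For n = 358: ⌊358^2/4⌋ = ⌊128164/4⌋ = 32041. The extremal graph is K_{179, 179}, which has 179·179 = 32041 edges.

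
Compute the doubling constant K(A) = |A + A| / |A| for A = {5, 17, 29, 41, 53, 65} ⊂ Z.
K = |A + A| / |A| = 11/6

Enumerate A + A = {a + b : a, b ∈ A}. With |A| = 6, there are |A|^2 = 36 ordered sum pairs; collecting distinct values, A + A = {10, 22, 34, 46, 58, 70, 82, 94, 106, 118, 130}, so |A + A| = 11. Thus K = 11/6. Here |A + A| = 2|A| − 1 = 11, the minimum possible — so K = 11/6 is minimal, which holds iff A is an arithmetic progression.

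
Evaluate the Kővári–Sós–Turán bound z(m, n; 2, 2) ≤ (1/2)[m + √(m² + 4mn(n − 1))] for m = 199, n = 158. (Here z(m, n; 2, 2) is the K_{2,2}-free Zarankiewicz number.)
z(199, 158; 2, 2) ≤ (1/2)[199 + √(199² + 4·199·158·157)] = (1/2)[199 + √19785177] = 2323.5266

Kővári–Sós–Turán: let r_1, ..., r_199 be the row sums and z = Σ r_i the total number of 1s. Each pair of columns can share at most one row with both entries 1 (else a 2×2 all-ones block appears), so Σ_i C(r_i, 2) ≤ C(158, 2) = 12403. By convexity Σ_i C(r_i, 2) ≥ 199·C(z/199, 2) = z(z − 199)/(2·199), giving z² − 199z − 199·158·157 ≤ 0 and hence z ≤ (1/2)[199 + √(39601 + 4·4936394)] = (1/2)[199 + √19785177] ≈ (1/2)(199 + 4448.0532) = 2323.5266.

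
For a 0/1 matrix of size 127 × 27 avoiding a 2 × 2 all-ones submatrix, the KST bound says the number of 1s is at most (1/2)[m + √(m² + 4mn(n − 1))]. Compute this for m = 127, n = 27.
z(127, 27; 2, 2) ≤ (1/2)[127 + √(127² + 4·127·27·26)] = (1/2)[127 + √372745] = 368.7642

Kővári–Sós–Turán: let r_1, ..., r_127 be the row sums and z = Σ r_i the total number of 1s. Each pair of columns can share at most one row with both entries 1 (else a 2×2 all-ones block appears), so Σ_i C(r_i, 2) ≤ C(27, 2) = 351. By convexity Σ_i C(r_i, 2) ≥ 127·C(z/127, 2) = z(z − 127)/(2·127), giving z² − 127z − 127·27·26 ≤ 0 and hence z ≤ (1/2)[127 + √(16129 + 4·89154)] = (1/2)[127 + √372745] ≈ (1/2)(127 + 610.5285) = 368.7642.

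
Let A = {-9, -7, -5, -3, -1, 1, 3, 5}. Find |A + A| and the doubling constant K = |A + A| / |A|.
K = |A + A| / |A| = 15/8

Enumerate A + A = {a + b : a, b ∈ A}. With |A| = 8, there are |A|^2 = 64 ordered sum pairs; collecting distinct values, A + A = {-18, -16, -14, -12, -10, -8, -6, -4, -2, 0, 2, 4, 6, 8, 10}, so |A + A| = 15. Thus K = 15/8. Here |A + A| = 2|A| − 1 = 15, the minimum possible — so K = 15/8 is minimal, which holds iff A is an arithmetic progression.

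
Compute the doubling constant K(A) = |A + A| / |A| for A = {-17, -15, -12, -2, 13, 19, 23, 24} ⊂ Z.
K = |A + A| / |A| = 33/8

Enumerate A + A = {a + b : a, b ∈ A}. With |A| = 8, there are |A|^2 = 64 ordered sum pairs; collecting distinct values, A + A = {-34, -32, -30, -29, -27, -24, -19, -17, -14, -4, -2, 1, 2, 4, 6, 7, 8, 9, 11, 12, 17, 21, 22, 26, 32, 36, 37, 38, 42, 43, 46, 47, 48}, so |A + A| = 33. Thus K = 33/8. For comparison, the minimum possible |A + A| over all 8-element sets is 2·8 − 1 = 15 (so min K = 15/8), attained only by arithmetic progressions.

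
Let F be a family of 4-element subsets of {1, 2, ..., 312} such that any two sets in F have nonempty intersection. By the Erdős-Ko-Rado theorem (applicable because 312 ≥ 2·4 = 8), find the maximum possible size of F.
max |F| = C(311, 3) = 4965115

Erdős-Ko-Rado (1961): when n ≥ 2k, max |F| = C(n−1, k−1). The bound is attained by the star {A : i ∈ A} for any fixed i ∈ [n]. Here C(312−1, 4−1) = C(311, 3) = 4965115.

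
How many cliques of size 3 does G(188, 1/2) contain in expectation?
E[# K_3] = C(188, 3) · (1/2)^C(3, 2) = 1089836 / 2^3 = 272459/2 = 136229.5

For each 3-subset S of vertices (there are C(188, 3) = 1089836 such S), let X_S = 1 if S induces a K_3 (all C(3, 2) = 3 edges present). Then P(X_S = 1) = (1/2)^3 = 1/8. By linearity of expectation, E[# K_3] = C(188, 3) · (1/2)^3 = 1089836 / 8 = 272459/2 = 136229.5.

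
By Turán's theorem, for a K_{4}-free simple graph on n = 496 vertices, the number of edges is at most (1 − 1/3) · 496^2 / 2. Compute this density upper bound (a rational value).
Turán density bound = (2/3) · 496^2/2 = 246016/3 ≈ 82005.3333

Turán's theorem: ex(n, K_{r+1}) is achieved by the complete r-partite Turán graph T(n, r) with parts as balanced as possible, and is at most (1 − 1/r) · n^2/2. For r = 3, n = 496: the density bound is (2/3) · 246016/2 = 246016/3 ≈ 82005.3333. The integer-valued extremum is e(T(496, 3)) = 82005, which is strictly less than the density bound 246016/3 since 3 ∤ 496 (the parts of T(496, 3) cannot all be equal).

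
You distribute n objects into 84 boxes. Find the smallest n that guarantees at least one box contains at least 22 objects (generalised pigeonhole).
n = (22 − 1)·84 + 1 = 1765

By the generalised pigeonhole principle, to guarantee some box contains ≥ r objects we need more than (r − 1) · k objects total. Threshold: n = (r − 1) · k + 1. With r = 22 and k = 84: n = 21 · 84 + 1 = 1764 + 1 = 1765. For n = 1764 = 21 · 84, we can put exactly 21 objects in every box, avoiding 22 in any single one — so 1765 is tight.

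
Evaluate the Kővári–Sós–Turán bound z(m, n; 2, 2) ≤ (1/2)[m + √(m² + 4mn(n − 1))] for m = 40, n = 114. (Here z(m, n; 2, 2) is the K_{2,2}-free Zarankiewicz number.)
z(40, 114; 2, 2) ≤ (1/2)[40 + √(40² + 4·40·114·113)] = (1/2)[40 + √2062720] = 738.1086

Kővári–Sós–Turán: let r_1, ..., r_40 be the row sums and z = Σ r_i the total number of 1s. Each pair of columns can share at most one row with both entries 1 (else a 2×2 all-ones block appears), so Σ_i C(r_i, 2) ≤ C(114, 2) = 6441. By convexity Σ_i C(r_i, 2) ≥ 40·C(z/40, 2) = z(z − 40)/(2·40), giving z² − 40z − 40·114·113 ≤ 0 and hence z ≤ (1/2)[40 + √(1600 + 4·515280)] = (1/2)[40 + √2062720] ≈ (1/2)(40 + 1436.2173) = 738.1086.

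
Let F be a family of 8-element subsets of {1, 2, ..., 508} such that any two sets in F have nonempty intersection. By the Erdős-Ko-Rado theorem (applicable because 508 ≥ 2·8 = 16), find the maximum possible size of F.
max |F| = C(507, 7) = 1638925763772726

The Erdős-Ko-Rado theorem states: for n ≥ 2k, an intersecting family of k-subsets of an n-element set has size at most C(n − 1, k − 1), with equality for 'star' families {A ⊆ [n] : |A| = k, i ∈ A} (fix an element i). For n = 508, k = 8: C(507, 7) = 1638925763772726.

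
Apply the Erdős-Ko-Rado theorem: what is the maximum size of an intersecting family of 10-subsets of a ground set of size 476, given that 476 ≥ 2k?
max |F| = C(475, 9) = 3143159350276113025

Erdős-Ko-Rado (1961): when n ≥ 2k, max |F| = C(n−1, k−1). The bound is attained by the star {A : i ∈ A} for any fixed i ∈ [n]. Here C(476−1, 10−1) = C(475, 9) = 3143159350276113025.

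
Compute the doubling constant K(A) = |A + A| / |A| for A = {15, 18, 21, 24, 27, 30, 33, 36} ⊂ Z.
K = |A + A| / |A| = 15/8

Enumerate A + A = {a + b : a, b ∈ A}. With |A| = 8, there are |A|^2 = 64 ordered sum pairs; collecting distinct values, A + A = {30, 33, 36, 39, 42, 45, 48, 51, 54, 57, 60, 63, 66, 69, 72}, so |A + A| = 15. Thus K = 15/8. Here |A + A| = 2|A| − 1 = 15, the minimum possible — so K = 15/8 is minimal, which holds iff A is an arithmetic progression.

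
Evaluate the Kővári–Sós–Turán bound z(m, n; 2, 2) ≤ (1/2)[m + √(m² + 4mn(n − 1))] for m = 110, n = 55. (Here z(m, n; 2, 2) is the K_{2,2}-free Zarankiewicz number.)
z(110, 55; 2, 2) ≤ (1/2)[110 + √(110² + 4·110·55·54)] = (1/2)[110 + √1318900] = 629.2169

Kővári–Sós–Turán: let r_1, ..., r_110 be the row sums and z = Σ r_i the total number of 1s. Each pair of columns can share at most one row with both entries 1 (else a 2×2 all-ones block appears), so Σ_i C(r_i, 2) ≤ C(55, 2) = 1485. By convexity Σ_i C(r_i, 2) ≥ 110·C(z/110, 2) = z(z − 110)/(2·110), giving z² − 110z − 110·55·54 ≤ 0 and hence z ≤ (1/2)[110 + √(12100 + 4·326700)] = (1/2)[110 + √1318900] ≈ (1/2)(110 + 1148.4337) = 629.2169.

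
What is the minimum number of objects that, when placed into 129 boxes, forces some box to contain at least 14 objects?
n = (14 − 1)·129 + 1 = 1678

By the generalised pigeonhole principle, to guarantee some box contains ≥ r objects we need more than (r − 1) · k objects total. Threshold: n = (r − 1) · k + 1. With r = 14 and k = 129: n = 13 · 129 + 1 = 1677 + 1 = 1678. For n = 1677 = 13 · 129, we can put exactly 13 objects in every box, avoiding 14 in any single one — so 1678 is tight.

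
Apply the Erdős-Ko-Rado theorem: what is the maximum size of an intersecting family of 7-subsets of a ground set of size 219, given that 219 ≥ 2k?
max |F| = C(218, 6) = 139081484934

Erdős-Ko-Rado (1961): when n ≥ 2k, max |F| = C(n−1, k−1). The bound is attained by the star {A : i ∈ A} for any fixed i ∈ [n]. Here C(219−1, 7−1) = C(218, 6) = 139081484934.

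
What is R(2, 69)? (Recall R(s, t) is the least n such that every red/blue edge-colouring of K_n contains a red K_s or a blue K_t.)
R(2, 69) = 69

R(2, k) = k for all k ≥ 2: in a 2-colouring of K_k, either some edge is red (a red K_2) or all edges are blue (a blue K_k). And K_{68} coloured all-blue has no blue K_69, so R(2, 69) > 68. Hence R(2, 69) = 69.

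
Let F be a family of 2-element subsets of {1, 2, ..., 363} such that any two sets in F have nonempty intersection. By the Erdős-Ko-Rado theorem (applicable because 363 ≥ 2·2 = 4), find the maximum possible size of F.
max |F| = C(362, 1) = 362

The Erdős-Ko-Rado theorem states: for n ≥ 2k, an intersecting family of k-subsets of an n-element set has size at most C(n − 1, k − 1), with equality for 'star' families {A ⊆ [n] : |A| = k, i ∈ A} (fix an element i). For n = 363, k = 2: C(362, 1) = 362.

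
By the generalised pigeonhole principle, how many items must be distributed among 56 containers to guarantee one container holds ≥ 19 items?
n = (19 − 1)·56 + 1 = 1009

By the generalised pigeonhole principle, to guarantee some box contains ≥ r objects we need more than (r − 1) · k objects total. Threshold: n = (r − 1) · k + 1. With r = 19 and k = 56: n = 18 · 56 + 1 = 1008 + 1 = 1009. For n = 1008 = 18 · 56, we can put exactly 18 objects in every box, avoiding 19 in any single one — so 1009 is tight.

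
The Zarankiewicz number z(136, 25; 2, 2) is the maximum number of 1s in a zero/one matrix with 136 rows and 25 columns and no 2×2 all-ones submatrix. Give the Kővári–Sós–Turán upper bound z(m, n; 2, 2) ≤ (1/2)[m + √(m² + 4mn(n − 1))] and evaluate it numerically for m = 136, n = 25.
z(136, 25; 2, 2) ≤ (1/2)[136 + √(136² + 4·136·25·24)] = (1/2)[136 + √344896] = 361.6392

Kővári–Sós–Turán: let r_1, ..., r_136 be the row sums and z = Σ r_i the total number of 1s. Each pair of columns can share at most one row with both entries 1 (else a 2×2 all-ones block appears), so Σ_i C(r_i, 2) ≤ C(25, 2) = 300. By convexity Σ_i C(r_i, 2) ≥ 136·C(z/136, 2) = z(z − 136)/(2·136), giving z² − 136z − 136·25·24 ≤ 0 and hence z ≤ (1/2)[136 + √(18496 + 4·81600)] = (1/2)[136 + √344896] ≈ (1/2)(136 + 587.2785) = 361.6392.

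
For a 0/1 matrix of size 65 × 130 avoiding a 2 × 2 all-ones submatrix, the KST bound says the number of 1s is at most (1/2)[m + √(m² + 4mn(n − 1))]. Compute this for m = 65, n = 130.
z(65, 130; 2, 2) ≤ (1/2)[65 + √(65² + 4·65·130·129)] = (1/2)[65 + √4364425] = 1077.0603

Kővári–Sós–Turán: let r_1, ..., r_65 be the row sums and z = Σ r_i the total number of 1s. Each pair of columns can share at most one row with both entries 1 (else a 2×2 all-ones block appears), so Σ_i C(r_i, 2) ≤ C(130, 2) = 8385. By convexity Σ_i C(r_i, 2) ≥ 65·C(z/65, 2) = z(z − 65)/(2·65), giving z² − 65z − 65·130·129 ≤ 0 and hence z ≤ (1/2)[65 + √(4225 + 4·1090050)] = (1/2)[65 + √4364425] ≈ (1/2)(65 + 2089.1206) = 1077.0603.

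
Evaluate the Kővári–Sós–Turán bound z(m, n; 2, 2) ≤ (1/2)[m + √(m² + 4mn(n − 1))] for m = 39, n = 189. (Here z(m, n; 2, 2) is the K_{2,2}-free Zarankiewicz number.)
z(39, 189; 2, 2) ≤ (1/2)[39 + √(39² + 4·39·189·188)] = (1/2)[39 + √5544513] = 1196.8395

Kővári–Sós–Turán: let r_1, ..., r_39 be the row sums and z = Σ r_i the total number of 1s. Each pair of columns can share at most one row with both entries 1 (else a 2×2 all-ones block appears), so Σ_i C(r_i, 2) ≤ C(189, 2) = 17766. By convexity Σ_i C(r_i, 2) ≥ 39·C(z/39, 2) = z(z − 39)/(2·39), giving z² − 39z − 39·189·188 ≤ 0 and hence z ≤ (1/2)[39 + √(1521 + 4·1385748)] = (1/2)[39 + √5544513] ≈ (1/2)(39 + 2354.679) = 1196.8395.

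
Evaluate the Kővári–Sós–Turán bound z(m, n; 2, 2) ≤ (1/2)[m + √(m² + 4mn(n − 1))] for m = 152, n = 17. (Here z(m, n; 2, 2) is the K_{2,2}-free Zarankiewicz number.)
z(152, 17; 2, 2) ≤ (1/2)[152 + √(152² + 4·152·17·16)] = (1/2)[152 + √188480] = 293.0714

Kővári–Sós–Turán: let r_1, ..., r_152 be the row sums and z = Σ r_i the total number of 1s. Each pair of columns can share at most one row with both entries 1 (else a 2×2 all-ones block appears), so Σ_i C(r_i, 2) ≤ C(17, 2) = 136. By convexity Σ_i C(r_i, 2) ≥ 152·C(z/152, 2) = z(z − 152)/(2·152), giving z² − 152z − 152·17·16 ≤ 0 and hence z ≤ (1/2)[152 + √(23104 + 4·41344)] = (1/2)[152 + √188480] ≈ (1/2)(152 + 434.1428) = 293.0714.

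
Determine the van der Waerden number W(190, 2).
W(190, 2) = 190 + 1 = 191

A 2-term AP is any pair of integers, so a monochromatic 2-AP exists iff some colour is used at least twice. With 190 colours, the colouring i ↦ i on {1, ..., 190} uses each colour once, avoiding any monochromatic pair, so W(190, 2) > 190. For {1, ..., 191}, pigeonhole forces two integers of the same colour, which form a monochromatic 2-AP. Hence W(190, 2) = 191.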